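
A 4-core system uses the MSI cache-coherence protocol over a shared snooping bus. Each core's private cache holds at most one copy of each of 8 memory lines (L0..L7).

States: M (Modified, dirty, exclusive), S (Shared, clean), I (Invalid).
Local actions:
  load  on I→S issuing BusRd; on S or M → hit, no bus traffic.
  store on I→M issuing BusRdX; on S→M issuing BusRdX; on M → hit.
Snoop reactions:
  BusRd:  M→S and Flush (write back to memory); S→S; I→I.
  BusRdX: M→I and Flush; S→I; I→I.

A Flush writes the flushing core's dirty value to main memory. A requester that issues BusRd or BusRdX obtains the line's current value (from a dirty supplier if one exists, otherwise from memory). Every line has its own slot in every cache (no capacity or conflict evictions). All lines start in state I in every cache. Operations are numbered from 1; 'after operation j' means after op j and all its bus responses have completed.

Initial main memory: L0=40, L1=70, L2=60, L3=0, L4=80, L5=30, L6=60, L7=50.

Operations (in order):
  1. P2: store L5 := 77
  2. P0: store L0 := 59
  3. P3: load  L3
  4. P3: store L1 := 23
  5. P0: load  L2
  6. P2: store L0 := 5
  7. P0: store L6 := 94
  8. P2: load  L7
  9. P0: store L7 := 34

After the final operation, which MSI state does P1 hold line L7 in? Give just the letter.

step 1: P2: store L5 := 77  ⟶  IIMI  (L5)  txn=BusRdX  M[L5]=30
step 2: P0: store L0 := 59  ⟶  MIII  (L0)  txn=BusRdX  M[L0]=40
step 3: P3: load  L3  ⟶  IIIS  (L3)  txn=BusRd  M[L3]=0
step 4: P3: store L1 := 23  ⟶  IIIM  (L1)  txn=BusRdX  M[L1]=70
step 5: P0: load  L2  ⟶  SIII  (L2)  txn=BusRd  M[L2]=60
step 6: P2: store L0 := 5  ⟶  IIMI  (L0)  txn=BusRdX+Flush  M[L0]=59
step 7: P0: store L6 := 94  ⟶  MIII  (L6)  txn=BusRdX  M[L6]=60
step 8: P2: load  L7  ⟶  IISI  (L7)  txn=BusRd  M[L7]=50
step 9: P0: store L7 := 34  ⟶  MIII  (L7)  txn=BusRdX  M[L7]=50

state = I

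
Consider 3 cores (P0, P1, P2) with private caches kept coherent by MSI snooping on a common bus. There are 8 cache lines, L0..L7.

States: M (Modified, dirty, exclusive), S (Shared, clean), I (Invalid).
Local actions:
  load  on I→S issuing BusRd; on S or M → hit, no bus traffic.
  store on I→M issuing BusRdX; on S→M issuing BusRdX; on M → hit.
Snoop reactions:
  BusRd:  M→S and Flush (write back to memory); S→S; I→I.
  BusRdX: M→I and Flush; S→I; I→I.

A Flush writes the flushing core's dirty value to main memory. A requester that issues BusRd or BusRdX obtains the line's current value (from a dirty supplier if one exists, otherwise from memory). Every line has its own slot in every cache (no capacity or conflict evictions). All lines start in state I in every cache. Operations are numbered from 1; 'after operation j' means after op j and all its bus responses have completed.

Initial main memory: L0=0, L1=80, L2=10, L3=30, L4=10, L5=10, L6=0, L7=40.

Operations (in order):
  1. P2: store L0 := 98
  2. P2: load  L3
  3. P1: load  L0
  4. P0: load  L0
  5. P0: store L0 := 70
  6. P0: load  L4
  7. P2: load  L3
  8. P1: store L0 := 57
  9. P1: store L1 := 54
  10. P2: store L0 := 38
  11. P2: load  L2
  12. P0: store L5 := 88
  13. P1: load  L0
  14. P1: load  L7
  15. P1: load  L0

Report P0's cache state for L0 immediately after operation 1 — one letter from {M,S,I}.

  op1 P2: store L0 := 98 → I/I/M on L0; bus BusRdX; mem=0
  op2 P2: load  L3 → I/I/S on L3; bus BusRd; mem=30
  op3 P1: load  L0 → I/S/S on L0; bus BusRd Flush; mem=98
  op4 P0: load  L0 → S/S/S on L0; bus BusRd; mem=98
  op5 P0: store L0 := 70 → M/I/I on L0; bus BusRdX; mem=98
  op6 P0: load  L4 → S/I/I on L4; bus BusRd; mem=10
  op7 P2: load  L3 → I/I/S on L3; bus (none); mem=30
  op8 P1: store L0 := 57 → I/M/I on L0; bus BusRdX Flush; mem=70
  op9 P1: store L1 := 54 → I/M/I on L1; bus BusRdX; mem=80
  op10 P2: store L0 := 38 → I/I/M on L0; bus BusRdX Flush; mem=57
  op11 P2: load  L2 → I/I/S on L2; bus BusRd; mem=10
  op12 P0: store L5 := 88 → M/I/I on L5; bus BusRdX; mem=10
  op13 P1: load  L0 → I/S/S on L0; bus BusRd Flush; mem=38
  op14 P1: load  L7 → I/S/I on L7; bus BusRd; mem=40
  op15 P1: load  L0 → I/S/S on L0; bus (none); mem=38

state = I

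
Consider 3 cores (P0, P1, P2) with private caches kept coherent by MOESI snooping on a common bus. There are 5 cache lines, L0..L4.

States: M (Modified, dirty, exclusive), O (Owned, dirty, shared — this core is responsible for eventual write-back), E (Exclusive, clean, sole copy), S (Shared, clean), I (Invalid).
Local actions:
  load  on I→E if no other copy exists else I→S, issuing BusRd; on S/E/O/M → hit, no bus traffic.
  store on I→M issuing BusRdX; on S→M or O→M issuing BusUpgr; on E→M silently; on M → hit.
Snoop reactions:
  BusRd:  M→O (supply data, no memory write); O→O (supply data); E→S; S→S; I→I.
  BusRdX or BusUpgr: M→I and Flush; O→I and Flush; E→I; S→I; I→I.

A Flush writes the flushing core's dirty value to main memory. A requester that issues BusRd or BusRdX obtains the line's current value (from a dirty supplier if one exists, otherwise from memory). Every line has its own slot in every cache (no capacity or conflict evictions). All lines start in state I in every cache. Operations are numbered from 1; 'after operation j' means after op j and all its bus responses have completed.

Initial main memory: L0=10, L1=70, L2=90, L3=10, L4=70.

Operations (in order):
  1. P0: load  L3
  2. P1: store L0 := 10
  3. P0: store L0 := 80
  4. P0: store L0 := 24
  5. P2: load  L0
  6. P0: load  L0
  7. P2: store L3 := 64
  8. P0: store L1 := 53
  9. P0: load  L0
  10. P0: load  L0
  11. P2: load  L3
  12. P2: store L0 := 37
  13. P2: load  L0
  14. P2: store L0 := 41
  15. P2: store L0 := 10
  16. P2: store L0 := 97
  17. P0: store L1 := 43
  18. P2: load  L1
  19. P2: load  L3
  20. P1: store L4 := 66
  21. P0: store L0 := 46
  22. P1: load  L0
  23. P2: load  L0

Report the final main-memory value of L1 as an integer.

step 1: P0: load  L3  ⟶  EII  (L3)  txn=BusRd  M[L3]=10
step 2: P1: store L0 := 10  ⟶  IMI  (L0)  txn=BusRdX  M[L0]=10
step 3: P0: store L0 := 80  ⟶  MII  (L0)  txn=BusRdX+Flush  M[L0]=10
step 4: P0: store L0 := 24  ⟶  MII  (L0)  txn=∅  M[L0]=10
step 5: P2: load  L0  ⟶  OIS  (L0)  txn=BusRd  M[L0]=10
step 6: P0: load  L0  ⟶  OIS  (L0)  txn=∅  M[L0]=10
step 7: P2: store L3 := 64  ⟶  IIM  (L3)  txn=BusRdX  M[L3]=10
step 8: P0: store L1 := 53  ⟶  MII  (L1)  txn=BusRdX  M[L1]=70
step 9: P0: load  L0  ⟶  OIS  (L0)  txn=∅  M[L0]=10
step 10: P0: load  L0  ⟶  OIS  (L0)  txn=∅  M[L0]=10
step 11: P2: load  L3  ⟶  IIM  (L3)  txn=∅  M[L3]=10
step 12: P2: store L0 := 37  ⟶  IIM  (L0)  txn=BusUpgr+Flush  M[L0]=24
step 13: P2: load  L0  ⟶  IIM  (L0)  txn=∅  M[L0]=24
step 14: P2: store L0 := 41  ⟶  IIM  (L0)  txn=∅  M[L0]=24
step 15: P2: store L0 := 10  ⟶  IIM  (L0)  txn=∅  M[L0]=24
step 16: P2: store L0 := 97  ⟶  IIM  (L0)  txn=∅  M[L0]=24
step 17: P0: store L1 := 43  ⟶  MII  (L1)  txn=∅  M[L1]=70
step 18: P2: load  L1  ⟶  OIS  (L1)  txn=BusRd  M[L1]=70
step 19: P2: load  L3  ⟶  IIM  (L3)  txn=∅  M[L3]=10
step 20: P1: store L4 := 66  ⟶  IMI  (L4)  txn=BusRdX  M[L4]=70
step 21: P0: store L0 := 46  ⟶  MII  (L0)  txn=BusRdX+Flush  M[L0]=97
step 22: P1: load  L0  ⟶  OSI  (L0)  txn=BusRd  M[L0]=97
step 23: P2: load  L0  ⟶  OSS  (L0)  txn=BusRd  M[L0]=97

memory[L1] = 70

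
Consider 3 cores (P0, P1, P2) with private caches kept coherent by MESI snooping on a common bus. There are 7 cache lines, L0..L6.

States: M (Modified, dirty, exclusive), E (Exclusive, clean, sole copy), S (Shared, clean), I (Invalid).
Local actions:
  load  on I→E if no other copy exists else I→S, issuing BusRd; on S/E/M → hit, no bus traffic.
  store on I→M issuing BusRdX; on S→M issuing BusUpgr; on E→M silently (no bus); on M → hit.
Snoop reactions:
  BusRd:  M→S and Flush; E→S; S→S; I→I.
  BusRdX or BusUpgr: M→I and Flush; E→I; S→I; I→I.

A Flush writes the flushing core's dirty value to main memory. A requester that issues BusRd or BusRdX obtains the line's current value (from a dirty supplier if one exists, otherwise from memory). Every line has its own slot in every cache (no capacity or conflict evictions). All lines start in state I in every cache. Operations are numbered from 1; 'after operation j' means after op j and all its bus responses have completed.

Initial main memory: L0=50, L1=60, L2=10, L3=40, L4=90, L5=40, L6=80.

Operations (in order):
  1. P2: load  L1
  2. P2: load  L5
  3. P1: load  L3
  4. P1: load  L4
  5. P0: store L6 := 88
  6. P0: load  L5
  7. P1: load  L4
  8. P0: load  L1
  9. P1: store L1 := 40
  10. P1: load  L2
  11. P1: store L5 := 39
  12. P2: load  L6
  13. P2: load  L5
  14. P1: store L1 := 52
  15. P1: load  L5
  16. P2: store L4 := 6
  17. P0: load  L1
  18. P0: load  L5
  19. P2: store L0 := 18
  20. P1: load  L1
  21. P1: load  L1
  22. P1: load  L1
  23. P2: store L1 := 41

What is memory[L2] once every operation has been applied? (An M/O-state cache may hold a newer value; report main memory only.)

memory[L2] = 10

1. P2: load  L1  bus=[BusRd]  L1: P0=I P1=I P2=E  mem[L1]=60
2. P2: load  L5  bus=[BusRd]  L5: P0=I P1=I P2=E  mem[L5]=40
3. P1: load  L3  bus=[BusRd]  L3: P0=I P1=E P2=I  mem[L3]=40
4. P1: load  L4  bus=[BusRd]  L4: P0=I P1=E P2=I  mem[L4]=90
5. P0: store L6 := 88  bus=[BusRdX]  L6: P0=M P1=I P2=I  mem[L6]=80
6. P0: load  L5  bus=[BusRd]  L5: P0=S P1=I P2=S  mem[L5]=40
7. P1: load  L4  bus=[-]  L4: P0=I P1=E P2=I  mem[L4]=90
8. P0: load  L1  bus=[BusRd]  L1: P0=S P1=I P2=S  mem[L1]=60
9. P1: store L1 := 40  bus=[BusRdX]  L1: P0=I P1=M P2=I  mem[L1]=60
10. P1: load  L2  bus=[BusRd]  L2: P0=I P1=E P2=I  mem[L2]=10
11. P1: store L5 := 39  bus=[BusRdX]  L5: P0=I P1=M P2=I  mem[L5]=40
12. P2: load  L6  bus=[BusRd,Flush]  L6: P0=S P1=I P2=S  mem[L6]=88
13. P2: load  L5  bus=[BusRd,Flush]  L5: P0=I P1=S P2=S  mem[L5]=39
14. P1: store L1 := 52  bus=[-]  L1: P0=I P1=M P2=I  mem[L1]=60
15. P1: load  L5  bus=[-]  L5: P0=I P1=S P2=S  mem[L5]=39
16. P2: store L4 := 6  bus=[BusRdX]  L4: P0=I P1=I P2=M  mem[L4]=90
17. P0: load  L1  bus=[BusRd,Flush]  L1: P0=S P1=S P2=I  mem[L1]=52
18. P0: load  L5  bus=[BusRd]  L5: P0=S P1=S P2=S  mem[L5]=39
19. P2: store L0 := 18  bus=[BusRdX]  L0: P0=I P1=I P2=M  mem[L0]=50
20. P1: load  L1  bus=[-]  L1: P0=S P1=S P2=I  mem[L1]=52
21. P1: load  L1  bus=[-]  L1: P0=S P1=S P2=I  mem[L1]=52
22. P1: load  L1  bus=[-]  L1: P0=S P1=S P2=I  mem[L1]=52
23. P2: store L1 := 41  bus=[BusRdX]  L1: P0=I P1=I P2=M  mem[L1]=52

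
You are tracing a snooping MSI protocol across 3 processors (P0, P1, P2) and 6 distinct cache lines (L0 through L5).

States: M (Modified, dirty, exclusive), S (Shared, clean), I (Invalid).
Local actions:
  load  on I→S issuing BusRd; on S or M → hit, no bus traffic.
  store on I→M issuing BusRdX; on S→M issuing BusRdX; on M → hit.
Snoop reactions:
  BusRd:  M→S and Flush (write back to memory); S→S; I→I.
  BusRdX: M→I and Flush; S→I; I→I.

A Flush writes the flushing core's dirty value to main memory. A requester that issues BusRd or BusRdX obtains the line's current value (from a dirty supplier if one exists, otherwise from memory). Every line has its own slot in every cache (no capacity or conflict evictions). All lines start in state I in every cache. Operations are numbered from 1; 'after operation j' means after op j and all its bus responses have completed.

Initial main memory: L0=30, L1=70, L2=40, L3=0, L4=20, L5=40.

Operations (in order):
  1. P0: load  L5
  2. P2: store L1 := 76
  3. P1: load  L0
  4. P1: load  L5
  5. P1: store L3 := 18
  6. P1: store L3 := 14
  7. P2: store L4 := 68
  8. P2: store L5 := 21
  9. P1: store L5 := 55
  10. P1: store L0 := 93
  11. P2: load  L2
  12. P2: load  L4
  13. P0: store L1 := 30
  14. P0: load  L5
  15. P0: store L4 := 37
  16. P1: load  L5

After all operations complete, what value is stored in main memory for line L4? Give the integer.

memory[L4] = 68

  op1 P0: load  L5 → S/I/I on L5; bus BusRd; mem=40
  op2 P2: store L1 := 76 → I/I/M on L1; bus BusRdX; mem=70
  op3 P1: load  L0 → I/S/I on L0; bus BusRd; mem=30
  op4 P1: load  L5 → S/S/I on L5; bus BusRd; mem=40
  op5 P1: store L3 := 18 → I/M/I on L3; bus BusRdX; mem=0
  op6 P1: store L3 := 14 → I/M/I on L3; bus (none); mem=0
  op7 P2: store L4 := 68 → I/I/M on L4; bus BusRdX; mem=20
  op8 P2: store L5 := 21 → I/I/M on L5; bus BusRdX; mem=40
  op9 P1: store L5 := 55 → I/M/I on L5; bus BusRdX Flush; mem=21
  op10 P1: store L0 := 93 → I/M/I on L0; bus BusRdX; mem=30
  op11 P2: load  L2 → I/I/S on L2; bus BusRd; mem=40
  op12 P2: load  L4 → I/I/M on L4; bus (none); mem=20
  op13 P0: store L1 := 30 → M/I/I on L1; bus BusRdX Flush; mem=76
  op14 P0: load  L5 → S/S/I on L5; bus BusRd Flush; mem=55
  op15 P0: store L4 := 37 → M/I/I on L4; bus BusRdX Flush; mem=68
  op16 P1: load  L5 → S/S/I on L5; bus (none); mem=55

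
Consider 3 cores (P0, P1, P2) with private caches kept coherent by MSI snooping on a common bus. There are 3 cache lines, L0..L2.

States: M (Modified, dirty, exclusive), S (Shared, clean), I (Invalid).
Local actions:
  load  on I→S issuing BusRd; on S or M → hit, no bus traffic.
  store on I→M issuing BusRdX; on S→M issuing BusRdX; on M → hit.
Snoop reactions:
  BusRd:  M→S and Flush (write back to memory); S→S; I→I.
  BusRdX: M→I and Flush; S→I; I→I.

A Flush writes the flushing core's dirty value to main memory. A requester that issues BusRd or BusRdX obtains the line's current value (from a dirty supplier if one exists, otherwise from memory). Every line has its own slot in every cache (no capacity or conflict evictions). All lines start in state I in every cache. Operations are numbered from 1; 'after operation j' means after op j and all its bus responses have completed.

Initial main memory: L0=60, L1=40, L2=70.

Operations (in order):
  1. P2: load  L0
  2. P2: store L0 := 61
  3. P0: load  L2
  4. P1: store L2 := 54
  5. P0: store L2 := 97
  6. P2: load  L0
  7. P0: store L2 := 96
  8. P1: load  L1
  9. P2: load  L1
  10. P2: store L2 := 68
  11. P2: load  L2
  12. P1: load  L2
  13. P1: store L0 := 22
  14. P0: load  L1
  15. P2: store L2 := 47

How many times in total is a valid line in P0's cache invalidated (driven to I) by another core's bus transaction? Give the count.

  op1 P2: load  L0 → I/I/S on L0; bus BusRd; mem=60
  op2 P2: store L0 := 61 → I/I/M on L0; bus BusRdX; mem=60
  op3 P0: load  L2 → S/I/I on L2; bus BusRd; mem=70
  op4 P1: store L2 := 54 → I/M/I on L2; bus BusRdX; mem=70
  op5 P0: store L2 := 97 → M/I/I on L2; bus BusRdX Flush; mem=54
  op6 P2: load  L0 → I/I/M on L0; bus (none); mem=60
  op7 P0: store L2 := 96 → M/I/I on L2; bus (none); mem=54
  op8 P1: load  L1 → I/S/I on L1; bus BusRd; mem=40
  op9 P2: load  L1 → I/S/S on L1; bus BusRd; mem=40
  op10 P2: store L2 := 68 → I/I/M on L2; bus BusRdX Flush; mem=96
  op11 P2: load  L2 → I/I/M on L2; bus (none); mem=96
  op12 P1: load  L2 → I/S/S on L2; bus BusRd Flush; mem=68
  op13 P1: store L0 := 22 → I/M/I on L0; bus BusRdX Flush; mem=61
  op14 P0: load  L1 → S/S/S on L1; bus BusRd; mem=40
  op15 P2: store L2 := 47 → I/I/M on L2; bus BusRdX; mem=68

invalidations = 2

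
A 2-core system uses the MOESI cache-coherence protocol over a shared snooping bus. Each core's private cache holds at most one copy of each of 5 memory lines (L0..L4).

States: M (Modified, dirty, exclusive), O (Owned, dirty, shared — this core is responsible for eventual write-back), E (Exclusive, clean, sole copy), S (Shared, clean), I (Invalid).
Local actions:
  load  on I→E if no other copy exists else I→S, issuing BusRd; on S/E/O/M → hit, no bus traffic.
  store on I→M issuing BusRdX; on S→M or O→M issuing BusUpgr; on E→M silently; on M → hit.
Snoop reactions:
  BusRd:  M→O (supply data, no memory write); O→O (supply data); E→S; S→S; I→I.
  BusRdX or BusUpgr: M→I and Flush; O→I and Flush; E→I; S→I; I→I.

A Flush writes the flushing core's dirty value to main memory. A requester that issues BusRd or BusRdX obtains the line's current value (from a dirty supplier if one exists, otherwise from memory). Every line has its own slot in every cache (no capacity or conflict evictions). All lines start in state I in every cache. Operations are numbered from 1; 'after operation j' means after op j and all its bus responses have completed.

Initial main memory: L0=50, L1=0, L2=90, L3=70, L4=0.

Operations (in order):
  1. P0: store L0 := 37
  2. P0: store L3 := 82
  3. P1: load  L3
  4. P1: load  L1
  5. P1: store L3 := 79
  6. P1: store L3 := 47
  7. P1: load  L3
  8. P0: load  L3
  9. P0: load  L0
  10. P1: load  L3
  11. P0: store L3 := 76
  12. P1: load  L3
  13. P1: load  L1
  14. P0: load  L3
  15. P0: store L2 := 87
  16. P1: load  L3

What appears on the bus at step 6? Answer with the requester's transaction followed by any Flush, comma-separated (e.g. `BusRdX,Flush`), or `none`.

  op1 P0: store L0 := 37 → M/I on L0; bus BusRdX; mem=50
  op2 P0: store L3 := 82 → M/I on L3; bus BusRdX; mem=70
  op3 P1: load  L3 → O/S on L3; bus BusRd; mem=70
  op4 P1: load  L1 → I/E on L1; bus BusRd; mem=0
  op5 P1: store L3 := 79 → I/M on L3; bus BusUpgr Flush; mem=82
  op6 P1: store L3 := 47 → I/M on L3; bus (none); mem=82
  op7 P1: load  L3 → I/M on L3; bus (none); mem=82
  op8 P0: load  L3 → S/O on L3; bus BusRd; mem=82
  op9 P0: load  L0 → M/I on L0; bus (none); mem=50
  op10 P1: load  L3 → S/O on L3; bus (none); mem=82
  op11 P0: store L3 := 76 → M/I on L3; bus BusUpgr Flush; mem=47
  op12 P1: load  L3 → O/S on L3; bus BusRd; mem=47
  op13 P1: load  L1 → I/E on L1; bus (none); mem=0
  op14 P0: load  L3 → O/S on L3; bus (none); mem=47
  op15 P0: store L2 := 87 → M/I on L2; bus BusRdX; mem=90
  op16 P1: load  L3 → O/S on L3; bus (none); mem=47

bus = none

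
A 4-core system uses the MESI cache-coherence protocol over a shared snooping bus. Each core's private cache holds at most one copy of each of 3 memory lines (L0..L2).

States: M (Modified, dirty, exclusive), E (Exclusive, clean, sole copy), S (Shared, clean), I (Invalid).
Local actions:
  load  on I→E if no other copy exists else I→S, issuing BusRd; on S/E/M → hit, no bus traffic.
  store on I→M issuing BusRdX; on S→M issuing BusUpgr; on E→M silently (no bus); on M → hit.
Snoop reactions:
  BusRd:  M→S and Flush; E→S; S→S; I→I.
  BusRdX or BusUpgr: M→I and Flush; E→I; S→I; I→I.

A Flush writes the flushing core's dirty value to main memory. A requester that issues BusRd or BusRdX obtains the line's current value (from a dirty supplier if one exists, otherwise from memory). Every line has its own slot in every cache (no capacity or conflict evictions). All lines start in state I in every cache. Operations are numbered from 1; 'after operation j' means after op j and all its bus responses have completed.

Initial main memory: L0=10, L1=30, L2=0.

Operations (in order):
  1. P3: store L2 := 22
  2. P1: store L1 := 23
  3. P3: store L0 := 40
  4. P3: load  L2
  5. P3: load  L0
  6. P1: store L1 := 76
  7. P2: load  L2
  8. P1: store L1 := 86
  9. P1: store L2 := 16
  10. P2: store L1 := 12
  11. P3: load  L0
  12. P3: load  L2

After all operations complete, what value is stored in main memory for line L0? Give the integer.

1. P3: store L2 := 22  bus=[BusRdX]  L2: P0=I P1=I P2=I P3=M  mem[L2]=0
2. P1: store L1 := 23  bus=[BusRdX]  L1: P0=I P1=M P2=I P3=I  mem[L1]=30
3. P3: store L0 := 40  bus=[BusRdX]  L0: P0=I P1=I P2=I P3=M  mem[L0]=10
4. P3: load  L2  bus=[-]  L2: P0=I P1=I P2=I P3=M  mem[L2]=0
5. P3: load  L0  bus=[-]  L0: P0=I P1=I P2=I P3=M  mem[L0]=10
6. P1: store L1 := 76  bus=[-]  L1: P0=I P1=M P2=I P3=I  mem[L1]=30
7. P2: load  L2  bus=[BusRd,Flush]  L2: P0=I P1=I P2=S P3=S  mem[L2]=22
8. P1: store L1 := 86  bus=[-]  L1: P0=I P1=M P2=I P3=I  mem[L1]=30
9. P1: store L2 := 16  bus=[BusRdX]  L2: P0=I P1=M P2=I P3=I  mem[L2]=22
10. P2: store L1 := 12  bus=[BusRdX,Flush]  L1: P0=I P1=I P2=M P3=I  mem[L1]=86
11. P3: load  L0  bus=[-]  L0: P0=I P1=I P2=I P3=M  mem[L0]=10
12. P3: load  L2  bus=[BusRd,Flush]  L2: P0=I P1=S P2=I P3=S  mem[L2]=16

memory[L0] = 10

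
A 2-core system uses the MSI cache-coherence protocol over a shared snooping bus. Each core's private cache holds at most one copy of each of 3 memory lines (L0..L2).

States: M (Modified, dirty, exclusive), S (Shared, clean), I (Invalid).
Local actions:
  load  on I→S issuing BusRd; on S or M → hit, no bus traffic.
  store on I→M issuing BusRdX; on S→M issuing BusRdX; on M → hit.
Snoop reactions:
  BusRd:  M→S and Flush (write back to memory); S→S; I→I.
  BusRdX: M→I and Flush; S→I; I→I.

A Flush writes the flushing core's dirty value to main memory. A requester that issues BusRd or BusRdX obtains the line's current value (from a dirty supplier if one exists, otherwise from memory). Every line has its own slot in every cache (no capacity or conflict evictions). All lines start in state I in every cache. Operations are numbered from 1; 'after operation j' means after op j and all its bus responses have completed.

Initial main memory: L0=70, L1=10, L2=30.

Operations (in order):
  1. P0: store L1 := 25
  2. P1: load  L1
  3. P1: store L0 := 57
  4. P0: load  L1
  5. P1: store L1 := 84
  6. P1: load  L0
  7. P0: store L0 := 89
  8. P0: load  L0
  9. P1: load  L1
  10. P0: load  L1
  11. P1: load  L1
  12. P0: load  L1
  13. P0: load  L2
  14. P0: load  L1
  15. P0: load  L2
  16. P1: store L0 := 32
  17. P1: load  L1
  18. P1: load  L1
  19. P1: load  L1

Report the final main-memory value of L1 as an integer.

memory[L1] = 84

1. P0: store L1 := 25  bus=[BusRdX]  L1: P0=M P1=I  mem[L1]=10
2. P1: load  L1  bus=[BusRd,Flush]  L1: P0=S P1=S  mem[L1]=25
3. P1: store L0 := 57  bus=[BusRdX]  L0: P0=I P1=M  mem[L0]=70
4. P0: load  L1  bus=[-]  L1: P0=S P1=S  mem[L1]=25
5. P1: store L1 := 84  bus=[BusRdX]  L1: P0=I P1=M  mem[L1]=25
6. P1: load  L0  bus=[-]  L0: P0=I P1=M  mem[L0]=70
7. P0: store L0 := 89  bus=[BusRdX,Flush]  L0: P0=M P1=I  mem[L0]=57
8. P0: load  L0  bus=[-]  L0: P0=M P1=I  mem[L0]=57
9. P1: load  L1  bus=[-]  L1: P0=I P1=M  mem[L1]=25
10. P0: load  L1  bus=[BusRd,Flush]  L1: P0=S P1=S  mem[L1]=84
11. P1: load  L1  bus=[-]  L1: P0=S P1=S  mem[L1]=84
12. P0: load  L1  bus=[-]  L1: P0=S P1=S  mem[L1]=84
13. P0: load  L2  bus=[BusRd]  L2: P0=S P1=I  mem[L2]=30
14. P0: load  L1  bus=[-]  L1: P0=S P1=S  mem[L1]=84
15. P0: load  L2  bus=[-]  L2: P0=S P1=I  mem[L2]=30
16. P1: store L0 := 32  bus=[BusRdX,Flush]  L0: P0=I P1=M  mem[L0]=89
17. P1: load  L1  bus=[-]  L1: P0=S P1=S  mem[L1]=84
18. P1: load  L1  bus=[-]  L1: P0=S P1=S  mem[L1]=84
19. P1: load  L1  bus=[-]  L1: P0=S P1=S  mem[L1]=84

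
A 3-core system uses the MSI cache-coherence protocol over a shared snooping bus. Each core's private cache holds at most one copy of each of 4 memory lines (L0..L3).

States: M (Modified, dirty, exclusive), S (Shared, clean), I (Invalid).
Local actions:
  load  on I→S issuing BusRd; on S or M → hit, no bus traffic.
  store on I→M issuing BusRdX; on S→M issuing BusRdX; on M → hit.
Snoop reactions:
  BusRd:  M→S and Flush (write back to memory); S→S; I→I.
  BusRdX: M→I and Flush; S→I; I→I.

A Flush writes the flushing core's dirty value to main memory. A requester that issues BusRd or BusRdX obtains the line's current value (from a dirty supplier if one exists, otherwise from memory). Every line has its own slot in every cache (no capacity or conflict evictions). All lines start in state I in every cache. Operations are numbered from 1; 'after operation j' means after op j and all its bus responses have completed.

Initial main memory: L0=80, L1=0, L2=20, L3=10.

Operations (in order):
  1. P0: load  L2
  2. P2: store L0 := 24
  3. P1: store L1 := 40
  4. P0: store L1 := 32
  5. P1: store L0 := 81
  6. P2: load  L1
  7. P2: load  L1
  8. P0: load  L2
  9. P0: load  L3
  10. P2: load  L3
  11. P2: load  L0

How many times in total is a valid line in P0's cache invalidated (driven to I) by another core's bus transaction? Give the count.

step 1: P0: load  L2  ⟶  SII  (L2)  txn=BusRd  M[L2]=20
step 2: P2: store L0 := 24  ⟶  IIM  (L0)  txn=BusRdX  M[L0]=80
step 3: P1: store L1 := 40  ⟶  IMI  (L1)  txn=BusRdX  M[L1]=0
step 4: P0: store L1 := 32  ⟶  MII  (L1)  txn=BusRdX+Flush  M[L1]=40
step 5: P1: store L0 := 81  ⟶  IMI  (L0)  txn=BusRdX+Flush  M[L0]=24
step 6: P2: load  L1  ⟶  SIS  (L1)  txn=BusRd+Flush  M[L1]=32
step 7: P2: load  L1  ⟶  SIS  (L1)  txn=∅  M[L1]=32
step 8: P0: load  L2  ⟶  SII  (L2)  txn=∅  M[L2]=20
step 9: P0: load  L3  ⟶  SII  (L3)  txn=BusRd  M[L3]=10
step 10: P2: load  L3  ⟶  SIS  (L3)  txn=BusRd  M[L3]=10
step 11: P2: load  L0  ⟶  ISS  (L0)  txn=BusRd+Flush  M[L0]=81

invalidations = 0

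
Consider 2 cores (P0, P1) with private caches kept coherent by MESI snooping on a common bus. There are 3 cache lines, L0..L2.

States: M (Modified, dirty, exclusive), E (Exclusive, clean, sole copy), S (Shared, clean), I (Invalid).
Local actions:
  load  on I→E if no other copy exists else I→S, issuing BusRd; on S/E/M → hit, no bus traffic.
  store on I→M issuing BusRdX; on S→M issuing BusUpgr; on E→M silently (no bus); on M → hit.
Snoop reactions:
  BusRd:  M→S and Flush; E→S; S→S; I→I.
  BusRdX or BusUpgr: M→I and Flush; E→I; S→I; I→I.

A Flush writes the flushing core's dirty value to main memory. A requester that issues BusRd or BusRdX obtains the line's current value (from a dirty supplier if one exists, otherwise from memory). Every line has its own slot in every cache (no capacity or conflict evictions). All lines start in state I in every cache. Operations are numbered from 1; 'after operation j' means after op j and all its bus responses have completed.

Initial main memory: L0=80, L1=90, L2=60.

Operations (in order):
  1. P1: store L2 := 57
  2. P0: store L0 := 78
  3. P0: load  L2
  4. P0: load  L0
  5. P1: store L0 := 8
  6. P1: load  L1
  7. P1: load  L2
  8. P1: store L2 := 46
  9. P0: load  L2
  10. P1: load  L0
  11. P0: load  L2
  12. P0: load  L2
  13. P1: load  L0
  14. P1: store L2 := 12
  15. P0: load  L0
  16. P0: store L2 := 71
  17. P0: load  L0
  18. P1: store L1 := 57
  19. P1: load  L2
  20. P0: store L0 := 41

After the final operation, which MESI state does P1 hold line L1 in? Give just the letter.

state = M

step 1: P1: store L2 := 57  ⟶  IM  (L2)  txn=BusRdX  M[L2]=60
step 2: P0: store L0 := 78  ⟶  MI  (L0)  txn=BusRdX  M[L0]=80
step 3: P0: load  L2  ⟶  SS  (L2)  txn=BusRd+Flush  M[L2]=57
step 4: P0: load  L0  ⟶  MI  (L0)  txn=∅  M[L0]=80
step 5: P1: store L0 := 8  ⟶  IM  (L0)  txn=BusRdX+Flush  M[L0]=78
step 6: P1: load  L1  ⟶  IE  (L1)  txn=BusRd  M[L1]=90
step 7: P1: load  L2  ⟶  SS  (L2)  txn=∅  M[L2]=57
step 8: P1: store L2 := 46  ⟶  IM  (L2)  txn=BusUpgr  M[L2]=57
step 9: P0: load  L2  ⟶  SS  (L2)  txn=BusRd+Flush  M[L2]=46
step 10: P1: load  L0  ⟶  IM  (L0)  txn=∅  M[L0]=78
step 11: P0: load  L2  ⟶  SS  (L2)  txn=∅  M[L2]=46
step 12: P0: load  L2  ⟶  SS  (L2)  txn=∅  M[L2]=46
step 13: P1: load  L0  ⟶  IM  (L0)  txn=∅  M[L0]=78
step 14: P1: store L2 := 12  ⟶  IM  (L2)  txn=BusUpgr  M[L2]=46
step 15: P0: load  L0  ⟶  SS  (L0)  txn=BusRd+Flush  M[L0]=8
step 16: P0: store L2 := 71  ⟶  MI  (L2)  txn=BusRdX+Flush  M[L2]=12
step 17: P0: load  L0  ⟶  SS  (L0)  txn=∅  M[L0]=8
step 18: P1: store L1 := 57  ⟶  IM  (L1)  txn=∅  M[L1]=90
step 19: P1: load  L2  ⟶  SS  (L2)  txn=BusRd+Flush  M[L2]=71
step 20: P0: store L0 := 41  ⟶  MI  (L0)  txn=BusUpgr  M[L0]=8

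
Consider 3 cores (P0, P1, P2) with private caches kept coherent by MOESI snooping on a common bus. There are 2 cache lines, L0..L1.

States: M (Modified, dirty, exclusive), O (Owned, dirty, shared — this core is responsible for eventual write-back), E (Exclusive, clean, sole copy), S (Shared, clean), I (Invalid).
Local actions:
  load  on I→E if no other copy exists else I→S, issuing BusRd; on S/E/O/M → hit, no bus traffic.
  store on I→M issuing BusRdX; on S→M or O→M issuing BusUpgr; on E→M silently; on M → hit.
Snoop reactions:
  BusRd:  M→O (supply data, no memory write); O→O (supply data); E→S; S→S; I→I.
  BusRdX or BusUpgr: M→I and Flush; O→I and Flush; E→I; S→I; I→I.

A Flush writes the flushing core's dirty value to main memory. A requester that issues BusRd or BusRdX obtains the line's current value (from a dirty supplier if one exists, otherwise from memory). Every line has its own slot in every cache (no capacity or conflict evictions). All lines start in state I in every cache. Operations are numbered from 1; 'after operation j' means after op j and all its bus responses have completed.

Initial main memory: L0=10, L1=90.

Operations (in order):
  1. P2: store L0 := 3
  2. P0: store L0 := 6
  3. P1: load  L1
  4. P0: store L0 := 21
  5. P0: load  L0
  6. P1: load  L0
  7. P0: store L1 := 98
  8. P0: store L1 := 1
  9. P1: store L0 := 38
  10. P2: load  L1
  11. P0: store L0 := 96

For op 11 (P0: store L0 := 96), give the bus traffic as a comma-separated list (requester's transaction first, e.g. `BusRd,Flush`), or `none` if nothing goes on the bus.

step 1: P2: store L0 := 3  ⟶  IIM  (L0)  txn=BusRdX  M[L0]=10
step 2: P0: store L0 := 6  ⟶  MII  (L0)  txn=BusRdX+Flush  M[L0]=3
step 3: P1: load  L1  ⟶  IEI  (L1)  txn=BusRd  M[L1]=90
step 4: P0: store L0 := 21  ⟶  MII  (L0)  txn=∅  M[L0]=3
step 5: P0: load  L0  ⟶  MII  (L0)  txn=∅  M[L0]=3
step 6: P1: load  L0  ⟶  OSI  (L0)  txn=BusRd  M[L0]=3
step 7: P0: store L1 := 98  ⟶  MII  (L1)  txn=BusRdX  M[L1]=90
step 8: P0: store L1 := 1  ⟶  MII  (L1)  txn=∅  M[L1]=90
step 9: P1: store L0 := 38  ⟶  IMI  (L0)  txn=BusUpgr+Flush  M[L0]=21
step 10: P2: load  L1  ⟶  OIS  (L1)  txn=BusRd  M[L1]=90
step 11: P0: store L0 := 96  ⟶  MII  (L0)  txn=BusRdX+Flush  M[L0]=38

bus = BusRdX,Flush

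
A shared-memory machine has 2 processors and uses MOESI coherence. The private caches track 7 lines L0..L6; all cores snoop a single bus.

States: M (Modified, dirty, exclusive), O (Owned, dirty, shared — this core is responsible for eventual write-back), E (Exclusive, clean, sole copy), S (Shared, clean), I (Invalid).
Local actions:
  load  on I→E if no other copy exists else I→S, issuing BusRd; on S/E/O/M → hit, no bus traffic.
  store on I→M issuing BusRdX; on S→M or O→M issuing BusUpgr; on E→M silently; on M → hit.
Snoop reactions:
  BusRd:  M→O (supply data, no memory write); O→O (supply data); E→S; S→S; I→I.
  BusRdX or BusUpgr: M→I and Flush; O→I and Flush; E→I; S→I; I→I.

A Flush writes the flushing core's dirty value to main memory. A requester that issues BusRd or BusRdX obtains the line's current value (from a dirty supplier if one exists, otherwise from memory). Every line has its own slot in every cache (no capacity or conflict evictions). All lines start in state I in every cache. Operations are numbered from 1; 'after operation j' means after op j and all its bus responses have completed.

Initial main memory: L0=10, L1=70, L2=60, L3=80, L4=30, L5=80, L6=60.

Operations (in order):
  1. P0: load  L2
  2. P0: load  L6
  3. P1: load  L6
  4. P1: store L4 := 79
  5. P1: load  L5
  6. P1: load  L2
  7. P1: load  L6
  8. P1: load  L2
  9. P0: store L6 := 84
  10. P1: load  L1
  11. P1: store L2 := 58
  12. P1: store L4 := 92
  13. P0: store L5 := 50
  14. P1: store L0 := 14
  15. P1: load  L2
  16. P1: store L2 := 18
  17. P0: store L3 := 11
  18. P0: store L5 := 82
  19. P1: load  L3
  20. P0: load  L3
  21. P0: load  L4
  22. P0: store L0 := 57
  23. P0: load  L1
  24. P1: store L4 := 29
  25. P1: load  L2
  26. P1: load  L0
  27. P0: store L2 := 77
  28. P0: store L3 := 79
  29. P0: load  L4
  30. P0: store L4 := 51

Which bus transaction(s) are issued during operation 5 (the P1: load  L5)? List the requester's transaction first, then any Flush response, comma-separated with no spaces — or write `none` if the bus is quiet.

bus = BusRd

  op1 P0: load  L2 → E/I on L2; bus BusRd; mem=60
  op2 P0: load  L6 → E/I on L6; bus BusRd; mem=60
  op3 P1: load  L6 → S/S on L6; bus BusRd; mem=60
  op4 P1: store L4 := 79 → I/M on L4; bus BusRdX; mem=30
  op5 P1: load  L5 → I/E on L5; bus BusRd; mem=80
  op6 P1: load  L2 → S/S on L2; bus BusRd; mem=60
  op7 P1: load  L6 → S/S on L6; bus (none); mem=60
  op8 P1: load  L2 → S/S on L2; bus (none); mem=60
  op9 P0: store L6 := 84 → M/I on L6; bus BusUpgr; mem=60
  op10 P1: load  L1 → I/E on L1; bus BusRd; mem=70
  op11 P1: store L2 := 58 → I/M on L2; bus BusUpgr; mem=60
  op12 P1: store L4 := 92 → I/M on L4; bus (none); mem=30
  op13 P0: store L5 := 50 → M/I on L5; bus BusRdX; mem=80
  op14 P1: store L0 := 14 → I/M on L0; bus BusRdX; mem=10
  op15 P1: load  L2 → I/M on L2; bus (none); mem=60
  op16 P1: store L2 := 18 → I/M on L2; bus (none); mem=60
  op17 P0: store L3 := 11 → M/I on L3; bus BusRdX; mem=80
  op18 P0: store L5 := 82 → M/I on L5; bus (none); mem=80
  op19 P1: load  L3 → O/S on L3; bus BusRd; mem=80
  op20 P0: load  L3 → O/S on L3; bus (none); mem=80
  op21 P0: load  L4 → S/O on L4; bus BusRd; mem=30
  op22 P0: store L0 := 57 → M/I on L0; bus BusRdX Flush; mem=14
  op23 P0: load  L1 → S/S on L1; bus BusRd; mem=70
  op24 P1: store L4 := 29 → I/M on L4; bus BusUpgr; mem=30
  op25 P1: load  L2 → I/M on L2; bus (none); mem=60
  op26 P1: load  L0 → O/S on L0; bus BusRd; mem=14
  op27 P0: store L2 := 77 → M/I on L2; bus BusRdX Flush; mem=18
  op28 P0: store L3 := 79 → M/I on L3; bus BusUpgr; mem=80
  op29 P0: load  L4 → S/O on L4; bus BusRd; mem=30
  op30 P0: store L4 := 51 → M/I on L4; bus BusUpgr Flush; mem=29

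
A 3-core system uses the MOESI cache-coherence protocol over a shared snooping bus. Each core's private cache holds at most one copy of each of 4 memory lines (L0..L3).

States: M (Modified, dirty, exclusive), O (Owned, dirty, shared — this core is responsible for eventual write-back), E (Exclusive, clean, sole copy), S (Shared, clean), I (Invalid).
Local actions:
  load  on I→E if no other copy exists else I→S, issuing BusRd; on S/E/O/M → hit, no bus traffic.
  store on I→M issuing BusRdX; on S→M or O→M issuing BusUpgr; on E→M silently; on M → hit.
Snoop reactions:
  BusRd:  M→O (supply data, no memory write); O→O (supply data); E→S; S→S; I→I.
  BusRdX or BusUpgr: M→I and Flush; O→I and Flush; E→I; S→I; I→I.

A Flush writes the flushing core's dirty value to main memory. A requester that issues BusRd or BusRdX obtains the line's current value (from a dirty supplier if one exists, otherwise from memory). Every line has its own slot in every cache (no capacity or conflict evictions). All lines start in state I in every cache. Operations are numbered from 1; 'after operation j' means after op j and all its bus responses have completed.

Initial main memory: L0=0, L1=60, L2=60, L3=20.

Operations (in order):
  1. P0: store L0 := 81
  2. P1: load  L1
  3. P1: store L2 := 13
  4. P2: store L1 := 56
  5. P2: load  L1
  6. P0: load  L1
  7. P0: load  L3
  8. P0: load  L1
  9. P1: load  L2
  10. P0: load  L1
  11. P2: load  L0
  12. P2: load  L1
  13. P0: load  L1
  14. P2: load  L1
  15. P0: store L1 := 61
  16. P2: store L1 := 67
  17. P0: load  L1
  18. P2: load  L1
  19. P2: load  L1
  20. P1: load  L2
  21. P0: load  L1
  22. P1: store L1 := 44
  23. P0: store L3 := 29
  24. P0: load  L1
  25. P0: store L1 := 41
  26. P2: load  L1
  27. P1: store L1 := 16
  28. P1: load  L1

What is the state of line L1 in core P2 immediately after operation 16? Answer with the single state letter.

1. P0: store L0 := 81  bus=[BusRdX]  L0: P0=M P1=I P2=I  mem[L0]=0
2. P1: load  L1  bus=[BusRd]  L1: P0=I P1=E P2=I  mem[L1]=60
3. P1: store L2 := 13  bus=[BusRdX]  L2: P0=I P1=M P2=I  mem[L2]=60
4. P2: store L1 := 56  bus=[BusRdX]  L1: P0=I P1=I P2=M  mem[L1]=60
5. P2: load  L1  bus=[-]  L1: P0=I P1=I P2=M  mem[L1]=60
6. P0: load  L1  bus=[BusRd]  L1: P0=S P1=I P2=O  mem[L1]=60
7. P0: load  L3  bus=[BusRd]  L3: P0=E P1=I P2=I  mem[L3]=20
8. P0: load  L1  bus=[-]  L1: P0=S P1=I P2=O  mem[L1]=60
9. P1: load  L2  bus=[-]  L2: P0=I P1=M P2=I  mem[L2]=60
10. P0: load  L1  bus=[-]  L1: P0=S P1=I P2=O  mem[L1]=60
11. P2: load  L0  bus=[BusRd]  L0: P0=O P1=I P2=S  mem[L0]=0
12. P2: load  L1  bus=[-]  L1: P0=S P1=I P2=O  mem[L1]=60
13. P0: load  L1  bus=[-]  L1: P0=S P1=I P2=O  mem[L1]=60
14. P2: load  L1  bus=[-]  L1: P0=S P1=I P2=O  mem[L1]=60
15. P0: store L1 := 61  bus=[BusUpgr,Flush]  L1: P0=M P1=I P2=I  mem[L1]=56
16. P2: store L1 := 67  bus=[BusRdX,Flush]  L1: P0=I P1=I P2=M  mem[L1]=61
17. P0: load  L1  bus=[BusRd]  L1: P0=S P1=I P2=O  mem[L1]=61
18. P2: load  L1  bus=[-]  L1: P0=S P1=I P2=O  mem[L1]=61
19. P2: load  L1  bus=[-]  L1: P0=S P1=I P2=O  mem[L1]=61
20. P1: load  L2  bus=[-]  L2: P0=I P1=M P2=I  mem[L2]=60
21. P0: load  L1  bus=[-]  L1: P0=S P1=I P2=O  mem[L1]=61
22. P1: store L1 := 44  bus=[BusRdX,Flush]  L1: P0=I P1=M P2=I  mem[L1]=67
23. P0: store L3 := 29  bus=[-]  L3: P0=M P1=I P2=I  mem[L3]=20
24. P0: load  L1  bus=[BusRd]  L1: P0=S P1=O P2=I  mem[L1]=67
25. P0: store L1 := 41  bus=[BusUpgr,Flush]  L1: P0=M P1=I P2=I  mem[L1]=44
26. P2: load  L1  bus=[BusRd]  L1: P0=O P1=I P2=S  mem[L1]=44
27. P1: store L1 := 16  bus=[BusRdX,Flush]  L1: P0=I P1=M P2=I  mem[L1]=41
28. P1: load  L1  bus=[-]  L1: P0=I P1=M P2=I  mem[L1]=41

state = M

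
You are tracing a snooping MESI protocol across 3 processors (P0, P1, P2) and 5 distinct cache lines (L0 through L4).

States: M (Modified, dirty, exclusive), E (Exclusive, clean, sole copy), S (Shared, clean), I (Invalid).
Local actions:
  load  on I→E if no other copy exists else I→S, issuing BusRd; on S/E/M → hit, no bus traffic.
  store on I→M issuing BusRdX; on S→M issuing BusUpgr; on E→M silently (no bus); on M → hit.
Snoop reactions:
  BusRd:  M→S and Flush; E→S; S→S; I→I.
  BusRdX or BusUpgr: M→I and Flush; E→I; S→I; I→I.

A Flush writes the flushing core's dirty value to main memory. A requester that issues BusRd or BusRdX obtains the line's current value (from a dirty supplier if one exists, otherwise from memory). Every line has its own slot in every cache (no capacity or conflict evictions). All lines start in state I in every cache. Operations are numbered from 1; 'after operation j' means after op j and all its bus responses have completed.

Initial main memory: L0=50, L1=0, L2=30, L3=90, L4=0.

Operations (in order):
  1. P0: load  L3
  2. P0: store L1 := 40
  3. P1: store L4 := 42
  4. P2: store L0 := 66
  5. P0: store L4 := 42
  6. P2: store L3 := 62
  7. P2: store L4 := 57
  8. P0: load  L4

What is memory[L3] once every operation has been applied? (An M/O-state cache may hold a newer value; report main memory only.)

[1] P0: load  L3 | P0:E(90), P1:I, P2:I | bus: BusRd
[2] P0: store L1 := 40 | P0:M(40), P1:I, P2:I | bus: BusRdX
[3] P1: store L4 := 42 | P0:I, P1:M(42), P2:I | bus: BusRdX
[4] P2: store L0 := 66 | P0:I, P1:I, P2:M(66) | bus: BusRdX
[5] P0: store L4 := 42 | P0:M(42), P1:I, P2:I | bus: BusRdX,Flush
[6] P2: store L3 := 62 | P0:I, P1:I, P2:M(62) | bus: BusRdX
[7] P2: store L4 := 57 | P0:I, P1:I, P2:M(57) | bus: BusRdX,Flush
[8] P0: load  L4 | P0:S(57), P1:I, P2:S(57) | bus: BusRd,Flush

memory[L3] = 90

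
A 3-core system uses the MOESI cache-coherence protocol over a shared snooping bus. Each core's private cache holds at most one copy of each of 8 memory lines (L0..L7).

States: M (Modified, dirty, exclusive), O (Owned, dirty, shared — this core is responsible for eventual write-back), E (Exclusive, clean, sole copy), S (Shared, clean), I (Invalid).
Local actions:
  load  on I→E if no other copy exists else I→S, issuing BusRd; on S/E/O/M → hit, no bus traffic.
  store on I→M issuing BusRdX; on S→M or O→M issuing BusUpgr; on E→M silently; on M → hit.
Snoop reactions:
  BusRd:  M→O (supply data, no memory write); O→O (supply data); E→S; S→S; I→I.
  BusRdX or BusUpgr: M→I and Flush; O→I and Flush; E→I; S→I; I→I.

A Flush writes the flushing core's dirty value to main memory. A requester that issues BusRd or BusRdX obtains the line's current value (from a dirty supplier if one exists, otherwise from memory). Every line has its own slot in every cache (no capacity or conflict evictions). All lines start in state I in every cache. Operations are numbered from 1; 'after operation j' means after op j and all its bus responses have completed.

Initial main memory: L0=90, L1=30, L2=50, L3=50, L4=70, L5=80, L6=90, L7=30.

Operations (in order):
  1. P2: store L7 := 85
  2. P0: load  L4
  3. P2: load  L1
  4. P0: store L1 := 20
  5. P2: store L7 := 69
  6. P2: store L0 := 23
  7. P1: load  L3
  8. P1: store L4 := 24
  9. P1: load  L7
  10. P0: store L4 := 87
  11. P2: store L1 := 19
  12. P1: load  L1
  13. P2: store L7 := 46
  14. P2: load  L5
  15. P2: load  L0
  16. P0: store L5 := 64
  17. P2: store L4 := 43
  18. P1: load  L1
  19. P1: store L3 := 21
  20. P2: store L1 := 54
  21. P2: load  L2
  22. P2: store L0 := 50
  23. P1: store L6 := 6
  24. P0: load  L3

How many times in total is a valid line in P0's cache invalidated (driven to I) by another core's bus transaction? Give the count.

step 1: P2: store L7 := 85  ⟶  IIM  (L7)  txn=BusRdX  M[L7]=30
step 2: P0: load  L4  ⟶  EII  (L4)  txn=BusRd  M[L4]=70
step 3: P2: load  L1  ⟶  IIE  (L1)  txn=BusRd  M[L1]=30
step 4: P0: store L1 := 20  ⟶  MII  (L1)  txn=BusRdX  M[L1]=30
step 5: P2: store L7 := 69  ⟶  IIM  (L7)  txn=∅  M[L7]=30
step 6: P2: store L0 := 23  ⟶  IIM  (L0)  txn=BusRdX  M[L0]=90
step 7: P1: load  L3  ⟶  IEI  (L3)  txn=BusRd  M[L3]=50
step 8: P1: store L4 := 24  ⟶  IMI  (L4)  txn=BusRdX  M[L4]=70
step 9: P1: load  L7  ⟶  ISO  (L7)  txn=BusRd  M[L7]=30
step 10: P0: store L4 := 87  ⟶  MII  (L4)  txn=BusRdX+Flush  M[L4]=24
step 11: P2: store L1 := 19  ⟶  IIM  (L1)  txn=BusRdX+Flush  M[L1]=20
step 12: P1: load  L1  ⟶  ISO  (L1)  txn=BusRd  M[L1]=20
step 13: P2: store L7 := 46  ⟶  IIM  (L7)  txn=BusUpgr  M[L7]=30
step 14: P2: load  L5  ⟶  IIE  (L5)  txn=BusRd  M[L5]=80
step 15: P2: load  L0  ⟶  IIM  (L0)  txn=∅  M[L0]=90
step 16: P0: store L5 := 64  ⟶  MII  (L5)  txn=BusRdX  M[L5]=80
step 17: P2: store L4 := 43  ⟶  IIM  (L4)  txn=BusRdX+Flush  M[L4]=87
step 18: P1: load  L1  ⟶  ISO  (L1)  txn=∅  M[L1]=20
step 19: P1: store L3 := 21  ⟶  IMI  (L3)  txn=∅  M[L3]=50
step 20: P2: store L1 := 54  ⟶  IIM  (L1)  txn=BusUpgr  M[L1]=20
step 21: P2: load  L2  ⟶  IIE  (L2)  txn=BusRd  M[L2]=50
step 22: P2: store L0 := 50  ⟶  IIM  (L0)  txn=∅  M[L0]=90
step 23: P1: store L6 := 6  ⟶  IMI  (L6)  txn=BusRdX  M[L6]=90
step 24: P0: load  L3  ⟶  SOI  (L3)  txn=BusRd  M[L3]=50

invalidations = 3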